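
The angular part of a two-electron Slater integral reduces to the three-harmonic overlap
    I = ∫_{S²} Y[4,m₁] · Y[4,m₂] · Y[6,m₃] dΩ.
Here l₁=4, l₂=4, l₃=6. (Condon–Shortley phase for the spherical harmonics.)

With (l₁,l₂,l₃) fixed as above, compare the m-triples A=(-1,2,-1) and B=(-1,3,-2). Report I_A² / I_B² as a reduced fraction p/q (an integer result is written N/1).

Same 4,4,6: normalisation and zero-m 3j drop out of the ratio.
A: Δ: 2! 6! 6! / 15! → 1/1261260; sum: t=0:+1/172800 t=1:−1/5760 t=2:+1/3456 = 7/57600; 3j²(4 4 6; -1 2 -1) = Δ·Π!·Σ² = 21/2860  (sign -1)
B: Δ: 2! 6! 6! / 15! → 1/1261260; sum: t=1:−1/34560 t=2:+1/8640 = 1/11520; 3j²(4 4 6; -1 3 -2) = Δ·Π!·Σ² = 3/143  (sign +1)
I_A²/I_B² = (21/2860)/(3/143) = 7/20

7/20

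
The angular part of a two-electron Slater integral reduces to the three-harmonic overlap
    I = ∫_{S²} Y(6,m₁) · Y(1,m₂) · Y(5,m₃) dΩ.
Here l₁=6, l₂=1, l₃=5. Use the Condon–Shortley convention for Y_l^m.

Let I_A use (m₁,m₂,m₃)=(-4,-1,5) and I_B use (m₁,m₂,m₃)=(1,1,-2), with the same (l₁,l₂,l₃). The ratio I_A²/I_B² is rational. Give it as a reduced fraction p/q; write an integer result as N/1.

1/10

l's match ⇒ only the (l;m) 3-j factors differ between A and B.
A: triangle coeff Δ(6,1,5) = 1/858; Σ_t [0,0]: t=0:+1/7257600 = 1/7257600; (3j)²=1/858 [(6 1 5; -4 -1 5)], sign=+1
B: triangle coeff Δ(6,1,5) = 1/858; Σ_t [2,2]: t=2:+1/60480 = 1/60480; (3j)²=5/429 [(6 1 5; 1 1 -2)], sign=-1
I_A²/I_B² = (1/858)/(5/429) = 1/10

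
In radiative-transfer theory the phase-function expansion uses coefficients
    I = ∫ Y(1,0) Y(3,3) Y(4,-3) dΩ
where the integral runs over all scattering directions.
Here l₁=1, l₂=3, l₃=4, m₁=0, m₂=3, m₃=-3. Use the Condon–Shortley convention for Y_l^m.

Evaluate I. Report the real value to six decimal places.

Checks pass: Σm=0; 8 even; l₃=4∈[2,4].
(2·1+1)(2·3+1)(2·4+1) = 189
Δ: 0! 2! 6! / 9! → 1/252
sum: t=0:+1/36 = 1/36
3j²(1 3 4; 0 0 0) = Δ·Π!·Σ² = 4/63  (sign +1)
sum: t=0:+1/720 = 1/720
3j²(1 3 4; 0 3 -3) = Δ·Π!·Σ² = 1/36  (sign -1)
combine: 4πI² = 189·4/63·1/36 = 1/3
take √, sign -1: I = -0.16286750

-0.162868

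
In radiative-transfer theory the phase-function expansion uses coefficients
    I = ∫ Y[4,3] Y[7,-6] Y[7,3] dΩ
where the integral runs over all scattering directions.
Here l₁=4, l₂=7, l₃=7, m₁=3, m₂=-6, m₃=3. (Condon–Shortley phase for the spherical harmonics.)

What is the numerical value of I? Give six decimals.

-0.148484

Checks pass: Σm=0; 18 even; l₃=7∈[3,11].
(2·4+1)(2·7+1)(2·7+1) = 2025
Δ: 4! 4! 10! / 19! → 1/58198140
sum: t=0:+1/17418240 t=1:−1/622080 t=2:+1/230400 t=3:−1/622080 t=4:+1/17418240 = 1/806400
3j²(4 7 7; 0 0 0) = Δ·Π!·Σ² = 2268/230945  (sign -1)
sum: t=0:+1/52254720 t=1:−1/522547200 = 1/58060800
3j²(4 7 7; 3 -6 3) = Δ·Π!·Σ² = 9/646  (sign +1)
combine: 4πI² = 2025·2268/230945·9/646 = 4133430/14919047
take √, sign -1: I = -0.14848406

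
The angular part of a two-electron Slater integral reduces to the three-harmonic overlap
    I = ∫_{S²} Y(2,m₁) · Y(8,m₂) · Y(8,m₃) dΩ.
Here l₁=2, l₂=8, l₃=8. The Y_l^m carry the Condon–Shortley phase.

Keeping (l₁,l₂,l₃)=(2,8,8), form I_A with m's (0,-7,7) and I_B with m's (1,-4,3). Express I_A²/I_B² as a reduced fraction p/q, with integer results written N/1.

l's match ⇒ only the (l;m) 3-j factors differ between A and B.
A: triangle coeff Δ(2,8,8) = 1/348840; Σ_t [0,1]: t=0:+1/24908083200 t=1:−1/87178291200 = 1/34871316480; (3j)²=125/7752 [(2 8 8; 0 -7 7)], sign=-1
B: triangle coeff Δ(2,8,8) = 1/348840; Σ_t [0,1]: t=0:+1/174182400 t=1:−1/479001600 = 1/273715200; (3j)²=49/3876 [(2 8 8; 1 -4 3)], sign=-1
I_A²/I_B² = (125/7752)/(49/3876) = 125/98

125/98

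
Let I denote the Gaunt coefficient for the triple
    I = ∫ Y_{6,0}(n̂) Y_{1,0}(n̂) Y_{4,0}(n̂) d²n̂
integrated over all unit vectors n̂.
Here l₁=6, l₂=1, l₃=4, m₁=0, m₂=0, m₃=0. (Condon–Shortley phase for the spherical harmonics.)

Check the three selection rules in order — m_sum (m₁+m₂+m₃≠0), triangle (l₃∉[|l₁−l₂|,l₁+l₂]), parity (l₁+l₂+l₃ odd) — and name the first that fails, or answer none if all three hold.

Σmᵢ = 0  ✓
l₃∈[|l₁−l₂|,l₁+l₂]=[5,7], have l₃=4  ✗
Σlᵢ = 11 ⇒ odd

triangle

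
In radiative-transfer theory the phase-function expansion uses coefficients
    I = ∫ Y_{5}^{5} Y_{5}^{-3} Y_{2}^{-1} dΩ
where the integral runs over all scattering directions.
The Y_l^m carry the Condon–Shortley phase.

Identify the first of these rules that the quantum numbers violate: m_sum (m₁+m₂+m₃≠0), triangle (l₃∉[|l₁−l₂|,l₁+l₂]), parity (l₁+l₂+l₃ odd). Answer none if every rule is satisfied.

m₁+m₂+m₃ = 5 − 3 − 1 = 1  ✗
triangle: |5−5|=0 ≤ l₃=2 ≤ 5+5=10
parity: l₁+l₂+l₃ = 12 is even

m_sum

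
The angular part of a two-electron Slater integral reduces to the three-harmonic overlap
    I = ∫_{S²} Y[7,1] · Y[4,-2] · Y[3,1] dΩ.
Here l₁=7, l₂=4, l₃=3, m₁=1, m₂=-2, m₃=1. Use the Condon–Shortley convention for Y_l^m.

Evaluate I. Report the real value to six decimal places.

-0.138088

Checks pass: Σm=0; 14 even; l₃=3∈[3,11].
(2·7+1)(2·4+1)(2·3+1) = 945
Δ: 8! 6! 0! / 15! → 1/45045
sum: t=4:+1/20736 = 1/20736
3j²(7 4 3; 0 0 0) = Δ·Π!·Σ² = 35/1287  (sign -1)
sum: t=2:+1/69120 = 1/69120
3j²(7 4 3; 1 -2 1) = Δ·Π!·Σ² = 4/429  (sign +1)
combine: 4πI² = 945·35/1287·4/429 = 4900/20449
take √, sign -1: I = -0.13808836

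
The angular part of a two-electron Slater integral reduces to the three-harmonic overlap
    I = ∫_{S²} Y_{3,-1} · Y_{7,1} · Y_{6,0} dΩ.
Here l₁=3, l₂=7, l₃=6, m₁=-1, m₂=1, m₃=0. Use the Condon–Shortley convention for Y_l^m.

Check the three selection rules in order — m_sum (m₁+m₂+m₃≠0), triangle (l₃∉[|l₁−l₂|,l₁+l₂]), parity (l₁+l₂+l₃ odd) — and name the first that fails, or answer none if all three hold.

Σmᵢ = 0  ✓
l₃∈[|l₁−l₂|,l₁+l₂]=[4,10], have l₃=6  ✓
Σlᵢ = 16 ⇒ even  ✓

none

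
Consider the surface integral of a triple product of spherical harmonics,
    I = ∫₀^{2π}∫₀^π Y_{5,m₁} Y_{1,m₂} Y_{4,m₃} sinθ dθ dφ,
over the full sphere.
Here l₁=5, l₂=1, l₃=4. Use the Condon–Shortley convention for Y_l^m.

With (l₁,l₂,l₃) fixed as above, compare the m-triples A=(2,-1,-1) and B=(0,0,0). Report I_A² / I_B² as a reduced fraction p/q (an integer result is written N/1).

21/25

Shared (l₁,l₂,l₃)=(5,1,4): N and (l;000)² cancel in I_A²/I_B².
A: Δ = 2!·8!·0!/11! = 1/495; Racah Σ t=0..0: t=0:+1/1440 = 1/1440; ⇒ 3j(5 1 4; 2 -1 -1)² = 7/165, sgn -1
B: Δ = 2!·8!·0!/11! = 1/495; Racah Σ t=1..1: t=1:−1/576 = -1/576; ⇒ 3j(5 1 4; 0 0 0)² = 5/99, sgn -1
I_A²/I_B² = (7/165)/(5/99) = 21/25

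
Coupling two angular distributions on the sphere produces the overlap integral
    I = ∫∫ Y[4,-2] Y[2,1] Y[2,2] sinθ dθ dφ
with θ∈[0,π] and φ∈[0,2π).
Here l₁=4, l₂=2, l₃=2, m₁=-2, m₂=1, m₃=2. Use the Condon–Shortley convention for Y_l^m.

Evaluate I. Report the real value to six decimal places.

Σmᵢ = 1 ≠ 0, so the φ-integral vanishes; I = 0

0.000000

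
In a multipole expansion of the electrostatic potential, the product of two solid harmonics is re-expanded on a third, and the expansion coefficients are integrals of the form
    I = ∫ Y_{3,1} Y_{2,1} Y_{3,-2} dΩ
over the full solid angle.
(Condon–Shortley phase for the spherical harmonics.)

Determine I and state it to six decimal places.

m-sum 0 ✓  L=8 even ✓  1≤3≤5 ✓
Π(2lᵢ+1) = 7×5×7 = 245
triangle coeff Δ(3,2,3) = 1/3780
Σ_t [0,2]: t=0:+1/24 t=1:−1/4 t=2:+1/24 = -1/6
(3j)²=4/105 [(3 2 3; 0 0 0)], sign=+1
Σ_t [1,2]: t=1:−1/12 t=2:+1/48 = -1/16
(3j)²=1/28 [(3 2 3; 1 1 -2)], sign=+1
⇒ 4πI² = 1/3
I = (+1)√(1/3/(4π)) = 0.16286750

0.162868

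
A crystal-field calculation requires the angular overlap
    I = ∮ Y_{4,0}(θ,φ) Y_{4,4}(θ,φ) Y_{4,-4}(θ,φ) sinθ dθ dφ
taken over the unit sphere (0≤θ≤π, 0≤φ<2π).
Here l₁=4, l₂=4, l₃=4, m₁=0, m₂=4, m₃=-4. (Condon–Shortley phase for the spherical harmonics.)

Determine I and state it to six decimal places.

0.106525

Rules hold: Σm=0, L=12 even, 0≤4≤8.
N = 9·9·9 = 729
Δ = 4!·4!·4!/13! = 1/450450
Racah Σ t=0..4: t=0:+1/13824 t=1:−1/216 t=2:+1/64 t=3:−1/216 t=4:+1/13824 = 5/768
⇒ 3j(4 4 4; 0 0 0)² = 18/1001, sgn +1
Racah Σ t=4..4: t=4:+1/13824 = 1/13824
⇒ 3j(4 4 4; 0 4 -4)² = 14/1287, sgn +1
4πI² = N·(3j₀)²·(3jₘ)² = 2916/20449
I = +1·√(0.142599/4π) = 0.10652531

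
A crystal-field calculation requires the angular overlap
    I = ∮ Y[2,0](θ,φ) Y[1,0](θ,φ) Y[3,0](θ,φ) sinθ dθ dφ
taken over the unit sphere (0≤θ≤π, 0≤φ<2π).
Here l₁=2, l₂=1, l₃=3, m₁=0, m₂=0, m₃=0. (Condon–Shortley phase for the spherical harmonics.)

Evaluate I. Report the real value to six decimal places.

0.247767

Checks pass: Σm=0; 6 even; l₃=3∈[1,3].
(2·2+1)(2·1+1)(2·3+1) = 105
Δ: 0! 4! 2! / 7! → 1/105
sum: t=0:+1/4 = 1/4
3j²(2 1 3; 0 0 0) = Δ·Π!·Σ² = 3/35  (sign -1)
(m-triple is (0,0,0) — same symbol as above.)
combine: 4πI² = 105·3/35·3/35 = 27/35
take √, sign +1: I = 0.24776670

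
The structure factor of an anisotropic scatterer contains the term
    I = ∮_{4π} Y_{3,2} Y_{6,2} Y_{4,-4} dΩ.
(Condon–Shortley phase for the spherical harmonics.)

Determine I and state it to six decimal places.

L=13 odd ⇒ parity kills the (l;000) factor ⇒ I = 0

0.000000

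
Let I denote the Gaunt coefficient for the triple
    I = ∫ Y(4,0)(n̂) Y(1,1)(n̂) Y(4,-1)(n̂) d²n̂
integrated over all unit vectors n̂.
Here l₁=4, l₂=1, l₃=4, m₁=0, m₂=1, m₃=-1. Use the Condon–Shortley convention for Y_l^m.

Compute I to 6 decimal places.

l₁+l₂+l₃=9 is odd: 3j(l;000)=0 ⇒ I=0

0.000000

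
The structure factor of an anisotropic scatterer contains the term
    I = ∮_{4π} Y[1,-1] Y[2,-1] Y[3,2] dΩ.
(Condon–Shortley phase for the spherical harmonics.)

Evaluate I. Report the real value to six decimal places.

m-sum 0 ✓  L=6 even ✓  1≤3≤3 ✓
Π(2lᵢ+1) = 3×5×7 = 105
triangle coeff Δ(1,2,3) = 1/105
Σ_t [0,0]: t=0:+1/4 = 1/4
(3j)²=3/35 [(1 2 3; 0 0 0)], sign=-1
Σ_t [0,0]: t=0:+1/12 = 1/12
(3j)²=2/21 [(1 2 3; -1 -1 2)], sign=-1
⇒ 4πI² = 6/7
I = (+1)√(6/7/(4π)) = 0.26116903

0.261169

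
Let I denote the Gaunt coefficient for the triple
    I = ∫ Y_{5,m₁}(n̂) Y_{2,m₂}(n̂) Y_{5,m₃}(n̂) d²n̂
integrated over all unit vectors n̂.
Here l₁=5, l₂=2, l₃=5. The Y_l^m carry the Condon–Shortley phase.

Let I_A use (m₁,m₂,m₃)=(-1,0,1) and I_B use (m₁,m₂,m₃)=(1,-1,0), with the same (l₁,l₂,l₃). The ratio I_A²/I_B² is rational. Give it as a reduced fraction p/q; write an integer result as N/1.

l's match ⇒ only the (l;m) 3-j factors differ between A and B.
A: triangle coeff Δ(5,2,5) = 1/38610; Σ_t [0,2]: t=0:+1/5760 t=1:−1/720 t=2:+1/2304 = -1/1280; (3j)²=27/1430 [(5 2 5; -1 0 1)], sign=-1
B: triangle coeff Δ(5,2,5) = 1/38610; Σ_t [0,1]: t=0:+1/1152 t=1:−1/1440 = 1/5760; (3j)²=1/858 [(5 2 5; 1 -1 0)], sign=-1
I_A²/I_B² = (27/1430)/(1/858) = 81/5

81/5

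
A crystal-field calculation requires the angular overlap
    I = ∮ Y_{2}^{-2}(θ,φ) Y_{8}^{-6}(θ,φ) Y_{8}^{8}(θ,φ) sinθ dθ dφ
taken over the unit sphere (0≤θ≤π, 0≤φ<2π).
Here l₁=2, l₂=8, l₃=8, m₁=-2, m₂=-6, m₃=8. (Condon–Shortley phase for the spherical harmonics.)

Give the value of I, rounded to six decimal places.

Checks pass: Σm=0; 18 even; l₃=8∈[6,10].
(2·2+1)(2·8+1)(2·8+1) = 1445
Δ: 2! 2! 14! / 19! → 1/348840
sum: t=0:+1/116121600 t=1:−1/25401600 t=2:+1/116121600 = -1/45158400
3j²(2 8 8; 0 0 0) = Δ·Π!·Σ² = 24/1615  (sign -1)
sum: t=2:+1/348713164800 = 1/348713164800
3j²(2 8 8; -2 -6 8) = Δ·Π!·Σ² = 2/969  (sign +1)
combine: 4πI² = 1445·24/1615·2/969 = 16/361
take √, sign -1: I = -0.05938838

-0.059388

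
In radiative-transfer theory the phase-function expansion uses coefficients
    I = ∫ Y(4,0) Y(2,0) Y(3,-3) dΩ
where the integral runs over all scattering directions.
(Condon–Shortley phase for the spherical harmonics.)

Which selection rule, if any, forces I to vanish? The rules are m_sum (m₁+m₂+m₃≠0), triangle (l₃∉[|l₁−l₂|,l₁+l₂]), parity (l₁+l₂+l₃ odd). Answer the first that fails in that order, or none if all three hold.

m_sum

azimuthal sum: 0 + 0 − 3 = -3  ✗
2 ≤ 3 ≤ 6 (triangle on l)
L = 4 + 2 + 3 = 9 (odd)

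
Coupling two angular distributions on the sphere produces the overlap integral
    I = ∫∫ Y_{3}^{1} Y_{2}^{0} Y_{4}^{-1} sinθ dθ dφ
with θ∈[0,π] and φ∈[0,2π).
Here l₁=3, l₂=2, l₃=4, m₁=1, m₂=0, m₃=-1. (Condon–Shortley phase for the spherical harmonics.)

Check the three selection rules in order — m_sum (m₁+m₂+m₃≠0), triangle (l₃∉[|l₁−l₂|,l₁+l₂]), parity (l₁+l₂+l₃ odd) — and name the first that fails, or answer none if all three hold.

Σmᵢ = 0  ✓
l₃∈[|l₁−l₂|,l₁+l₂]=[1,5], have l₃=4  ✓
Σlᵢ = 9 ⇒ odd  ✗

parity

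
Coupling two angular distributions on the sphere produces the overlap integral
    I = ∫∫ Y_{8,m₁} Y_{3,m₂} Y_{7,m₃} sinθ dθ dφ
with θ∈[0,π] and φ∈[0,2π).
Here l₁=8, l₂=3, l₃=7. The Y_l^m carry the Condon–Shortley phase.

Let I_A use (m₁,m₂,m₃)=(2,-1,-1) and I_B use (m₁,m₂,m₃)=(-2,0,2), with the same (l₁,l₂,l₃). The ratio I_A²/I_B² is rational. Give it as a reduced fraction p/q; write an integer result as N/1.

2738/1849

Same 8,3,7: normalisation and zero-m 3j drop out of the ratio.
A: Δ: 4! 12! 2! / 19! → 1/5290740; sum: t=0:+1/24883200 t=1:−1/3628800 t=2:+1/7741440 = -37/348364800; 3j²(8 3 7; 2 -1 -1) = Δ·Π!·Σ² = 1369/176358  (sign -1)
B: Δ: 4! 12! 2! / 19! → 1/5290740; sum: t=1:−1/26127360 t=2:+1/3870720 t=3:−1/7257600 = 43/522547200; 3j²(8 3 7; -2 0 2) = Δ·Π!·Σ² = 1849/352716  (sign -1)
I_A²/I_B² = (1369/176358)/(1849/352716) = 2738/1849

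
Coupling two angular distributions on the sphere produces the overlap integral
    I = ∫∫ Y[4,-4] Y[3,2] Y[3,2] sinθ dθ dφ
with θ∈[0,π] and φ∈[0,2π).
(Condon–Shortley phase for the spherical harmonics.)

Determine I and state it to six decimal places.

m-sum 0 ✓  L=10 even ✓  1≤3≤7 ✓
Π(2lᵢ+1) = 9×7×7 = 441
triangle coeff Δ(4,3,3) = 1/34650
Σ_t [1,3]: t=1:−1/72 t=2:+1/16 t=3:−1/72 = 5/144
(3j)²=2/77 [(4 3 3; 0 0 0)], sign=-1
Σ_t [4,4]: t=4:+1/576 = 1/576
(3j)²=5/99 [(4 3 3; -4 2 2)], sign=-1
⇒ 4πI² = 70/121
I = (+1)√(70/121/(4π)) = 0.21456131

0.214561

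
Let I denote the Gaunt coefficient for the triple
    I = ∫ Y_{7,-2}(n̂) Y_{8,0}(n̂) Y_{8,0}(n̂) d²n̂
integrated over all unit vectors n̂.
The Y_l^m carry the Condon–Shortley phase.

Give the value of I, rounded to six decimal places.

0.000000

-2 + 0 + 0 = -2 ≠ 0: azimuthal integral kills it; I = 0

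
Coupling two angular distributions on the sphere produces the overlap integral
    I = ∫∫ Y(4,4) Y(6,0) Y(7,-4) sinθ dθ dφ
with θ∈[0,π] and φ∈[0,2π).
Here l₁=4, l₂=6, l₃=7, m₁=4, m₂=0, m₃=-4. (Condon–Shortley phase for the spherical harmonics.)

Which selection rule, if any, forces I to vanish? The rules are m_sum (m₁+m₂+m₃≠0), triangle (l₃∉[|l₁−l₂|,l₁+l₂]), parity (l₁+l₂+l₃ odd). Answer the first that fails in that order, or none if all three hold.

m₁+m₂+m₃ = 4 + 0 − 4 = 0  ✓
triangle: |4−6|=2 ≤ l₃=7 ≤ 4+6=10  ✓
parity: l₁+l₂+l₃ = 17 is odd  ✗

parity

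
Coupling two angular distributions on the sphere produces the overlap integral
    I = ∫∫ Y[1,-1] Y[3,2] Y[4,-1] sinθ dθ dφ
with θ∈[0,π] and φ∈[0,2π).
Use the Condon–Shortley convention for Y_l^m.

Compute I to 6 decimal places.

-0.106622

Checks pass: Σm=0; 8 even; l₃=4∈[2,4].
(2·1+1)(2·3+1)(2·4+1) = 189
Δ: 0! 2! 6! / 9! → 1/252
sum: t=0:+1/36 = 1/36
3j²(1 3 4; 0 0 0) = Δ·Π!·Σ² = 4/63  (sign +1)
sum: t=0:+1/240 = 1/240
3j²(1 3 4; -1 2 -1) = Δ·Π!·Σ² = 1/84  (sign -1)
combine: 4πI² = 189·4/63·1/84 = 1/7
take √, sign -1: I = -0.10662181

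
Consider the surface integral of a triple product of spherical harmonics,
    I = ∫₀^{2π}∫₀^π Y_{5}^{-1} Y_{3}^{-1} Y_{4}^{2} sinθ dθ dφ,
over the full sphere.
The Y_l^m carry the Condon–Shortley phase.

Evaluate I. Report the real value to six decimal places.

0.106335

m-sum 0 ✓  L=12 even ✓  2≤4≤8 ✓
Π(2lᵢ+1) = 11×7×9 = 693
triangle coeff Δ(5,3,4) = 1/180180
Σ_t [1,3]: t=1:−1/576 t=2:+1/144 t=3:−1/576 = 1/288
(3j)²=20/1001 [(5 3 4; 0 0 0)], sign=+1
Σ_t [0,2]: t=0:+1/34560 t=1:−1/720 t=2:+1/384 = 43/34560
(3j)²=1849/180180 [(5 3 4; -1 -1 2)], sign=+1
⇒ 4πI² = 1849/13013
I = (+1)√(1849/13013/(4π)) = 0.10633465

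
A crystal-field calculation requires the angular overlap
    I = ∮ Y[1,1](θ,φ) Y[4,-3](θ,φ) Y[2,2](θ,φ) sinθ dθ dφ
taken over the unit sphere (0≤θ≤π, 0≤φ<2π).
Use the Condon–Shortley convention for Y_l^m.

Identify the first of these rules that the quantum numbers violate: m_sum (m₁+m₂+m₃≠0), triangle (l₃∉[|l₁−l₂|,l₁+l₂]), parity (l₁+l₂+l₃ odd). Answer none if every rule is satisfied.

triangle

Σmᵢ = 0  ✓
l₃∈[|l₁−l₂|,l₁+l₂]=[3,5], have l₃=2  ✗
Σlᵢ = 7 ⇒ odd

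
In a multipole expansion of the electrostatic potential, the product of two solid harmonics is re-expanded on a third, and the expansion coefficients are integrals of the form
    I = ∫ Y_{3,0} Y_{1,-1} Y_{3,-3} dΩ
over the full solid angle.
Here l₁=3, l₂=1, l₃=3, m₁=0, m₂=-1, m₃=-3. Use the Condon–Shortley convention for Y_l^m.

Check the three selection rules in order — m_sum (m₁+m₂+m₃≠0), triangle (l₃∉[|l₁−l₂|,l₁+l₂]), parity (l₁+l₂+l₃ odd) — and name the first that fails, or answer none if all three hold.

m₁+m₂+m₃ = 0 − 1 − 3 = -4  ✗
triangle: |3−1|=2 ≤ l₃=3 ≤ 3+1=4
parity: l₁+l₂+l₃ = 7 is odd

m_sum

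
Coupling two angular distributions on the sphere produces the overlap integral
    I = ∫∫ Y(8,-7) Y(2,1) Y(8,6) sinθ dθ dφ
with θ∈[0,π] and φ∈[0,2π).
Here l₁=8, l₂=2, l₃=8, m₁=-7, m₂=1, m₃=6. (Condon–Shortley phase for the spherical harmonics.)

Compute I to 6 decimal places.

m-sum 0 ✓  L=18 even ✓  6≤8≤10 ✓
Π(2lᵢ+1) = 17×5×17 = 1445
triangle coeff Δ(8,2,8) = 1/348840
Σ_t [0,2]: t=0:+1/116121600 t=1:−1/25401600 t=2:+1/116121600 = -1/45158400
(3j)²=24/1615 [(8 2 8; 0 0 0)], sign=-1
Σ_t [1,2]: t=1:−1/174356582400 t=2:+1/12454041600 = 1/13412044800
(3j)²=169/7752 [(8 2 8; -7 1 6)], sign=+1
⇒ 4πI² = 169/361
I = (-1)√(169/361/(4π)) = -0.19301223

-0.193012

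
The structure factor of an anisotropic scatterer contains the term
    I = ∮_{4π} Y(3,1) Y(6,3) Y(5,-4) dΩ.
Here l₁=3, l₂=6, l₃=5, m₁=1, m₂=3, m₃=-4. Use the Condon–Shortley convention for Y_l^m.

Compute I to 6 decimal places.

0.176531

Rules hold: Σm=0, L=14 even, 3≤5≤9.
N = 7·13·11 = 1001
Δ = 4!·2!·8!/15! = 1/675675
Racah Σ t=1..3: t=1:−1/8640 t=2:+1/2304 t=3:−1/8640 = 7/34560
⇒ 3j(3 6 5; 0 0 0)² = 7/429, sgn -1
Racah Σ t=1..2: t=1:−1/241920 t=2:+1/40320 = 1/48384
⇒ 3j(3 6 5; 1 3 -4)² = 24/1001, sgn -1
4πI² = N·(3j₀)²·(3jₘ)² = 56/143
I = +1·√(0.391608/4π) = 0.17653103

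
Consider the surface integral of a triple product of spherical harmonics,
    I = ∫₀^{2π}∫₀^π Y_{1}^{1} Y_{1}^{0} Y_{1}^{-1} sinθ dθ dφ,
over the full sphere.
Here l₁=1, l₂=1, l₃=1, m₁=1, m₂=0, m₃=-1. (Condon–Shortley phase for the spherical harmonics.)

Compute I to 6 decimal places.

0.000000

L=3 odd ⇒ parity kills the (l;000) factor ⇒ I = 0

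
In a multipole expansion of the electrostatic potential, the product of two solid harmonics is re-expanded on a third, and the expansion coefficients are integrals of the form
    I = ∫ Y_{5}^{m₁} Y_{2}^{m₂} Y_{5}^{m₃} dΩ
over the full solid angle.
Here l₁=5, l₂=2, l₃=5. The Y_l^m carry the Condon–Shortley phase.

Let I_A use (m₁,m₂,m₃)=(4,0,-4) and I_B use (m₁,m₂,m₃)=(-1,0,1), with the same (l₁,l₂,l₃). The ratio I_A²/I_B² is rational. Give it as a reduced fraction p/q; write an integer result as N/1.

Same 5,2,5: normalisation and zero-m 3j drop out of the ratio.
A: Δ: 2! 8! 2! / 13! → 1/38610; sum: t=0:+1/20160 t=1:−1/40320 = 1/40320; 3j²(5 2 5; 4 0 -4) = Δ·Π!·Σ² = 6/715  (sign -1)
B: Δ: 2! 8! 2! / 13! → 1/38610; sum: t=0:+1/5760 t=1:−1/720 t=2:+1/2304 = -1/1280; 3j²(5 2 5; -1 0 1) = Δ·Π!·Σ² = 27/1430  (sign -1)
I_A²/I_B² = (6/715)/(27/1430) = 4/9

4/9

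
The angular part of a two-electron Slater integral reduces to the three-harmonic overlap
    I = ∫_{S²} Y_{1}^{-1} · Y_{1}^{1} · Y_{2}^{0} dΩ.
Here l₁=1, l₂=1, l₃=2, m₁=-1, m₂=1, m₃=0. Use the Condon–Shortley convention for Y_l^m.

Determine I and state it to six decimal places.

m-sum 0 ✓  L=4 even ✓  0≤2≤2 ✓
Π(2lᵢ+1) = 3×3×5 = 45
triangle coeff Δ(1,1,2) = 1/30
Σ_t [0,0]: t=0:+1/1 = 1/1
(3j)²=2/15 [(1 1 2; 0 0 0)], sign=+1
Σ_t [0,0]: t=0:+1/4 = 1/4
(3j)²=1/30 [(1 1 2; -1 1 0)], sign=+1
⇒ 4πI² = 1/5
I = (+1)√(1/5/(4π)) = 0.12615663

0.126157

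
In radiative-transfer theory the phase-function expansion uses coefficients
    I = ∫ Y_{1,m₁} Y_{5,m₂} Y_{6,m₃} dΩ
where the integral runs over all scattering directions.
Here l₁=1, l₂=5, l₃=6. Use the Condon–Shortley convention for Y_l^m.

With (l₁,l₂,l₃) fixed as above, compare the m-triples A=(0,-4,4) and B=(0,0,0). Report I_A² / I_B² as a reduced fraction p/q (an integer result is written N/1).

l's match ⇒ only the (l;m) 3-j factors differ between A and B.
A: triangle coeff Δ(1,5,6) = 1/858; Σ_t [0,0]: t=0:+1/362880 = 1/362880; (3j)²=10/429 [(1 5 6; 0 -4 4)], sign=+1
B: triangle coeff Δ(1,5,6) = 1/858; Σ_t [0,0]: t=0:+1/14400 = 1/14400; (3j)²=6/143 [(1 5 6; 0 0 0)], sign=+1
I_A²/I_B² = (10/429)/(6/143) = 5/9

5/9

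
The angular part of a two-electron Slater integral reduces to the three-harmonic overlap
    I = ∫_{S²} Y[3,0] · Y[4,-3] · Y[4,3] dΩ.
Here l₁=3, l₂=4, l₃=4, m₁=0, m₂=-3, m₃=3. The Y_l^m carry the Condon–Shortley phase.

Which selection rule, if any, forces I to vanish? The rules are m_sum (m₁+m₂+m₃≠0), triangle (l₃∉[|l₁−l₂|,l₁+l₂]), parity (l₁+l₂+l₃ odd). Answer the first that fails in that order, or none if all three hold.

m₁+m₂+m₃ = 0 − 3 + 3 = 0  ✓
triangle: |3−4|=1 ≤ l₃=4 ≤ 3+4=7  ✓
parity: l₁+l₂+l₃ = 11 is odd  ✗

parity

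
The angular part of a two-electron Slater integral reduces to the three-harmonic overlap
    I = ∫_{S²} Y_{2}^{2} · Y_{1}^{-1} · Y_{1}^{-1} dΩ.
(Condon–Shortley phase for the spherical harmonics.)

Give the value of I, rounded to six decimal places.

Checks pass: Σm=0; 4 even; l₃=1∈[1,3].
(2·2+1)(2·1+1)(2·1+1) = 45
Δ: 2! 2! 0! / 5! → 1/30
sum: t=1:−1/1 = -1/1
3j²(2 1 1; 0 0 0) = Δ·Π!·Σ² = 2/15  (sign +1)
sum: t=0:+1/4 = 1/4
3j²(2 1 1; 2 -1 -1) = Δ·Π!·Σ² = 1/5  (sign +1)
combine: 4πI² = 45·2/15·1/5 = 6/5
take √, sign +1: I = 0.30901936

0.309019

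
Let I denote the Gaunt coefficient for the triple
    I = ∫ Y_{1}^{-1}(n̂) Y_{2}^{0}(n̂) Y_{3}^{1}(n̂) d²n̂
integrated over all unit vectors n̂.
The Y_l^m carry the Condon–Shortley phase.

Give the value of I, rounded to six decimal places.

m-sum 0 ✓  L=6 even ✓  1≤3≤3 ✓
Π(2lᵢ+1) = 3×5×7 = 105
triangle coeff Δ(1,2,3) = 1/105
Σ_t [0,0]: t=0:+1/4 = 1/4
(3j)²=3/35 [(1 2 3; 0 0 0)], sign=-1
Σ_t [0,0]: t=0:+1/8 = 1/8
(3j)²=2/35 [(1 2 3; -1 0 1)], sign=+1
⇒ 4πI² = 18/35
I = (-1)√(18/35/(4π)) = -0.20230066

-0.202301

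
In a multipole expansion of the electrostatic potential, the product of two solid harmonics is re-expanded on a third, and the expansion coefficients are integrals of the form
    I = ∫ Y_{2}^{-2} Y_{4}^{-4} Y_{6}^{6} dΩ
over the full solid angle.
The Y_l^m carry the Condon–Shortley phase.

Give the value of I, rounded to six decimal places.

0.353849

m-sum 0 ✓  L=12 even ✓  2≤6≤6 ✓
Π(2lᵢ+1) = 5×9×13 = 585
triangle coeff Δ(2,4,6) = 1/6435
Σ_t [0,0]: t=0:+1/2304 = 1/2304
(3j)²=5/143 [(2 4 6; 0 0 0)], sign=+1
Σ_t [0,0]: t=0:+1/967680 = 1/967680
(3j)²=1/13 [(2 4 6; -2 -4 6)], sign=+1
⇒ 4πI² = 225/143
I = (+1)√(225/143/(4π)) = 0.35384927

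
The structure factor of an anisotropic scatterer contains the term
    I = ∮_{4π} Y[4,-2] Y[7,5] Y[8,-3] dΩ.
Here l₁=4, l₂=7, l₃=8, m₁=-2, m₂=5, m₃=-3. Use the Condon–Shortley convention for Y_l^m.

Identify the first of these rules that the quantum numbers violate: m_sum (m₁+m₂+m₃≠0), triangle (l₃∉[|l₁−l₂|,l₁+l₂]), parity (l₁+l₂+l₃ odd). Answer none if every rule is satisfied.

parity

Σmᵢ = 0  ✓
l₃∈[|l₁−l₂|,l₁+l₂]=[3,11], have l₃=8  ✓
Σlᵢ = 19 ⇒ odd  ✗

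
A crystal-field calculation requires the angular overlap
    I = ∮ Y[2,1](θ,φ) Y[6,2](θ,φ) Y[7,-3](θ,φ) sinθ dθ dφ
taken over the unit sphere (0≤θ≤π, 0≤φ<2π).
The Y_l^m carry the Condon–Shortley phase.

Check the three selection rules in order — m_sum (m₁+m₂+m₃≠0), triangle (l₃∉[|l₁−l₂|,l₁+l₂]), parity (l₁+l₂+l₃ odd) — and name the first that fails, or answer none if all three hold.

azimuthal sum: 1 + 2 − 3 = 0  ✓
4 ≤ 7 ≤ 8 (triangle on l)  ✓
L = 2 + 6 + 7 = 15 (odd)  ✗

parity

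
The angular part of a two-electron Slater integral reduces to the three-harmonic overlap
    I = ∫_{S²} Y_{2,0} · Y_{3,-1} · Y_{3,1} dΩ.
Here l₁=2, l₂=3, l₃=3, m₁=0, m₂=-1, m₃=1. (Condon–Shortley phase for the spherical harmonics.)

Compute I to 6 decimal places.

Rules hold: Σm=0, L=8 even, 1≤3≤5.
N = 5·7·7 = 245
Δ = 2!·2!·4!/9! = 1/3780
Racah Σ t=0..2: t=0:+1/24 t=1:−1/4 t=2:+1/24 = -1/6
⇒ 3j(2 3 3; 0 0 0)² = 4/105, sgn +1
Racah Σ t=0..2: t=0:+1/16 t=1:−1/6 t=2:+1/96 = -3/32
⇒ 3j(2 3 3; 0 -1 1)² = 3/140, sgn -1
4πI² = N·(3j₀)²·(3jₘ)² = 1/5
I = -1·√(0.2/4π) = -0.12615663

-0.126157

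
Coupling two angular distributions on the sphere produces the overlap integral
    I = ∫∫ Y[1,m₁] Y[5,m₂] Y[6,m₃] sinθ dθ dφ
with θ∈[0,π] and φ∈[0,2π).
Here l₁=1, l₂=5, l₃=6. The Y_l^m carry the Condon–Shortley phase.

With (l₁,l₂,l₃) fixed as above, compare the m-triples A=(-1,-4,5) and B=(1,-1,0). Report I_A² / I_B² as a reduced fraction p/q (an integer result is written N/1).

Shared (l₁,l₂,l₃)=(1,5,6): N and (l;000)² cancel in I_A²/I_B².
A: Δ = 0!·2!·10!/13! = 1/858; Racah Σ t=0..0: t=0:+1/725760 = 1/725760; ⇒ 3j(1 5 6; -1 -4 5)² = 5/78, sgn -1
B: Δ = 0!·2!·10!/13! = 1/858; Racah Σ t=0..0: t=0:+1/34560 = 1/34560; ⇒ 3j(1 5 6; 1 -1 0)² = 5/286, sgn +1
I_A²/I_B² = (5/78)/(5/286) = 11/3

11/3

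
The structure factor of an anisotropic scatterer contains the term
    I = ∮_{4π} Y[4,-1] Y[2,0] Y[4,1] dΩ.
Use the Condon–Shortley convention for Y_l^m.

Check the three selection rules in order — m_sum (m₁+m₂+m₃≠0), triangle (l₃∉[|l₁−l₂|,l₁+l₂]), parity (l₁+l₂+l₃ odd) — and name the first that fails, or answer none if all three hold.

none

m₁+m₂+m₃ = -1 + 0 + 1 = 0  ✓
triangle: |4−2|=2 ≤ l₃=4 ≤ 4+2=6  ✓
parity: l₁+l₂+l₃ = 10 is even  ✓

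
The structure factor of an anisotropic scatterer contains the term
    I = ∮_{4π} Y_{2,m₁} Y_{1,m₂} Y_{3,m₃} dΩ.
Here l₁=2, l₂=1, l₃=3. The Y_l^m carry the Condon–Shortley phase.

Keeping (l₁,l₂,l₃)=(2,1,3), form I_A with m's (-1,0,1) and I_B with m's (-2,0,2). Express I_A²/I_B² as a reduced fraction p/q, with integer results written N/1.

Shared (l₁,l₂,l₃)=(2,1,3): N and (l;000)² cancel in I_A²/I_B².
A: Δ = 0!·4!·2!/7! = 1/105; Racah Σ t=0..0: t=0:+1/6 = 1/6; ⇒ 3j(2 1 3; -1 0 1)² = 8/105, sgn +1
B: Δ = 0!·4!·2!/7! = 1/105; Racah Σ t=0..0: t=0:+1/24 = 1/24; ⇒ 3j(2 1 3; -2 0 2)² = 1/21, sgn -1
I_A²/I_B² = (8/105)/(1/21) = 8/5

8/5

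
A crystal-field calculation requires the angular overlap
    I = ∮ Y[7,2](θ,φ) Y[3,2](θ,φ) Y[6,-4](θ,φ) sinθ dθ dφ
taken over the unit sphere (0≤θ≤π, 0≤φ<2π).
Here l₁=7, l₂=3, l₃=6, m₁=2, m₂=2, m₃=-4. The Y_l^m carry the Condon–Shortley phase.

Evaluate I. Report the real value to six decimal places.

-0.153384

m-sum 0 ✓  L=16 even ✓  4≤6≤10 ✓
Π(2lᵢ+1) = 15×7×13 = 1365
triangle coeff Δ(7,3,6) = 1/2042040
Σ_t [1,3]: t=1:−1/207360 t=2:+1/57600 t=3:−1/207360 = 1/129600
(3j)²=168/12155 [(7 3 6; 0 0 0)], sign=+1
Σ_t [3,4]: t=3:−1/967680 t=4:+1/8709120 = -1/1088640
(3j)²=800/51051 [(7 3 6; 2 2 -4)], sign=-1
⇒ 4πI² = 134400/454597
I = (-1)√(134400/454597/(4π)) = -0.15338448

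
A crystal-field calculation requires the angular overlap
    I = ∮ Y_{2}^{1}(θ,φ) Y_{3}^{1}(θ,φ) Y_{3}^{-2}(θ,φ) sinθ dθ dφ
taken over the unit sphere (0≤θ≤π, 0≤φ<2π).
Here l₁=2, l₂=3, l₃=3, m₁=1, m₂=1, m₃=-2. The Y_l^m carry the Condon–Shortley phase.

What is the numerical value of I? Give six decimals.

0.162868

Rules hold: Σm=0, L=8 even, 1≤3≤5.
N = 5·7·7 = 245
Δ = 2!·2!·4!/9! = 1/3780
Racah Σ t=0..2: t=0:+1/24 t=1:−1/4 t=2:+1/24 = -1/6
⇒ 3j(2 3 3; 0 0 0)² = 4/105, sgn +1
Racah Σ t=0..1: t=0:+1/48 t=1:−1/12 = -1/16
⇒ 3j(2 3 3; 1 1 -2)² = 1/28, sgn +1
4πI² = N·(3j₀)²·(3jₘ)² = 1/3
I = +1·√(0.333333/4π) = 0.16286750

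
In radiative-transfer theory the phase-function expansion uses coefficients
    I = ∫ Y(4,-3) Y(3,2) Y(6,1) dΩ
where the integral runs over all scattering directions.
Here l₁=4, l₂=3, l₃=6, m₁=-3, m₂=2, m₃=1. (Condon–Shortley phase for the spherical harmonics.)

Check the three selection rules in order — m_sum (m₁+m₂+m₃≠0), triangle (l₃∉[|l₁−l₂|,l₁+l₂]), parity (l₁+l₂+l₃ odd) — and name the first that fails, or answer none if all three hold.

parity

m₁+m₂+m₃ = -3 + 2 + 1 = 0  ✓
triangle: |4−3|=1 ≤ l₃=6 ≤ 4+3=7  ✓
parity: l₁+l₂+l₃ = 13 is odd  ✗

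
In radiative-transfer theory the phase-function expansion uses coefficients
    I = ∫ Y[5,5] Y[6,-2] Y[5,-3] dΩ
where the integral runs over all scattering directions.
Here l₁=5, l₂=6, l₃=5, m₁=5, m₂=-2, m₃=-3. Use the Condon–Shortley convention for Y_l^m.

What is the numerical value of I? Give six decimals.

0.140602

m-sum 0 ✓  L=16 even ✓  1≤5≤11 ✓
Π(2lᵢ+1) = 11×13×11 = 1573
triangle coeff Δ(5,6,5) = 1/28588560
Σ_t [1,5]: t=1:−1/345600 t=2:+1/13824 t=3:−1/5184 t=4:+1/13824 t=5:−1/345600 = -7/129600
(3j)²=80/7293 [(5 6 5; 0 0 0)], sign=+1
Σ_t [0,0]: t=0:+1/829440 = 1/829440
(3j)²=35/2431 [(5 6 5; 5 -2 -3)], sign=+1
⇒ 4πI² = 2800/11271
I = (+1)√(2800/11271/(4π)) = 0.14060244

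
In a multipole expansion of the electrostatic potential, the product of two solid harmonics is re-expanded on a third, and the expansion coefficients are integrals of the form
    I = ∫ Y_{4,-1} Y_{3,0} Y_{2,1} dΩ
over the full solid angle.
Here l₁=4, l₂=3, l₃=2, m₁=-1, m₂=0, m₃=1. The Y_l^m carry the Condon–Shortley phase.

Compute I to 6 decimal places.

0.000000

L=9 odd ⇒ parity kills the (l;000) factor ⇒ I = 0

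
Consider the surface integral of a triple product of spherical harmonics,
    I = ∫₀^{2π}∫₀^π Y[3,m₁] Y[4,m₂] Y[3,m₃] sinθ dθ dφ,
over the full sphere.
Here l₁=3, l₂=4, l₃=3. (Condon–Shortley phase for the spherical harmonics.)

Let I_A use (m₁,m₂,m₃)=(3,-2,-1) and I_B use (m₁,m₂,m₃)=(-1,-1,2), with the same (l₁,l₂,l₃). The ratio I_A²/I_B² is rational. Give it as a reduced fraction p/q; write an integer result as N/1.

27/16

Same 3,4,3: normalisation and zero-m 3j drop out of the ratio.
A: Δ: 4! 2! 4! / 11! → 1/34650; sum: t=0:+1/192 = 1/192; 3j²(3 4 3; 3 -2 -1) = Δ·Π!·Σ² = 3/77  (sign +1)
B: Δ: 4! 2! 4! / 11! → 1/34650; sum: t=2:+1/48 t=3:−1/144 = 1/72; 3j²(3 4 3; -1 -1 2) = Δ·Π!·Σ² = 16/693  (sign -1)
I_A²/I_B² = (3/77)/(16/693) = 27/16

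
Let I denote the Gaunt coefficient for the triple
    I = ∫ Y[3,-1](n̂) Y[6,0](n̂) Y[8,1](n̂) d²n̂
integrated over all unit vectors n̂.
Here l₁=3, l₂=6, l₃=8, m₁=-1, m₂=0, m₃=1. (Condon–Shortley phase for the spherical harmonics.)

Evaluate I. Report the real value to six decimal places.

l₁+l₂+l₃=17 is odd: 3j(l;000)=0 ⇒ I=0

0.000000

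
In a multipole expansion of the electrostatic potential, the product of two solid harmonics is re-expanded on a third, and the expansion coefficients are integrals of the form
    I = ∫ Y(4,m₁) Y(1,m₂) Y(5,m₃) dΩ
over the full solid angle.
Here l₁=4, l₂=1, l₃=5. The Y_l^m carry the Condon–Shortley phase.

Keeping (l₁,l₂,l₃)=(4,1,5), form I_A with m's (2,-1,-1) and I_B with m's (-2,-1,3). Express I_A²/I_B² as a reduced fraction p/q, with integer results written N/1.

Same 4,1,5: normalisation and zero-m 3j drop out of the ratio.
A: Δ: 0! 8! 2! / 11! → 1/495; sum: t=0:+1/2880 = 1/2880; 3j²(4 1 5; 2 -1 -1) = Δ·Π!·Σ² = 2/165  (sign +1)
B: Δ: 0! 8! 2! / 11! → 1/495; sum: t=0:+1/2880 = 1/2880; 3j²(4 1 5; -2 -1 3) = Δ·Π!·Σ² = 28/495  (sign +1)
I_A²/I_B² = (2/165)/(28/495) = 3/14

3/14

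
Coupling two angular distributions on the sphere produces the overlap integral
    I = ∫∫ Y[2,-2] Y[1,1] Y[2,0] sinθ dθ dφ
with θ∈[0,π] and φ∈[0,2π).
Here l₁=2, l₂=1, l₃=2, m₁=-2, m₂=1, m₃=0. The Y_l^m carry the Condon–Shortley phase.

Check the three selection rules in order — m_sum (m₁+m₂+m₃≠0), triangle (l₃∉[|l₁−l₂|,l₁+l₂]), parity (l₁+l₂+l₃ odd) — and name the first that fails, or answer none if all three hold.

m₁+m₂+m₃ = -2 + 1 + 0 = -1  ✗
triangle: |2−1|=1 ≤ l₃=2 ≤ 2+1=3
parity: l₁+l₂+l₃ = 5 is odd

m_sum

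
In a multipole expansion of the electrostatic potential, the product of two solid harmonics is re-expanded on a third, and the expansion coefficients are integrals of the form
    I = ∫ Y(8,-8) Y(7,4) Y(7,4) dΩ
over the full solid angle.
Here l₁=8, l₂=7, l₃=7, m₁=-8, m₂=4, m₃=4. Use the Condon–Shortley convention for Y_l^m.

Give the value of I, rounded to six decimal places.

m-sum 0 ✓  L=22 even ✓  1≤7≤15 ✓
Π(2lᵢ+1) = 17×15×15 = 3825
triangle coeff Δ(8,7,7) = 1/22086194130
Σ_t [1,7]: t=1:−1/18289152000 t=2:+1/248832000 t=3:−1/24883200 t=4:+1/11943936 t=5:−1/24883200 t=6:+1/248832000 t=7:−1/18289152000 = 11/975421440
(3j)²=1750/289731 [(8 7 7; 0 0 0)], sign=-1
Σ_t [8,8]: t=8:+1/58525286400 = 1/58525286400
(3j)²=825/52003 [(8 7 7; -8 4 4)], sign=-1
⇒ 4πI² = 15468750/42204149
I = (+1)√(15468750/42204149/(4π)) = 0.17078318

0.170783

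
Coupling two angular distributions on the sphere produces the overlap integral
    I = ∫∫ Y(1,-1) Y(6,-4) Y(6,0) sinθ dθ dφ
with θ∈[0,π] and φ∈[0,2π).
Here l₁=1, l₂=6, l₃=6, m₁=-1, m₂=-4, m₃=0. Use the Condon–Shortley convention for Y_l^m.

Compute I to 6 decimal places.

0.000000

Σmᵢ = -5 ≠ 0, so the φ-integral vanishes; I = 0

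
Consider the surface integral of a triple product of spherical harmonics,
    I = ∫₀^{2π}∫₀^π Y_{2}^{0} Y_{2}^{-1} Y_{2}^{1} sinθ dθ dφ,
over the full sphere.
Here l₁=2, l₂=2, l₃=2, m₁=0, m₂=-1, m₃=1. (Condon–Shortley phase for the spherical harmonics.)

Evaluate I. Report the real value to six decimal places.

Rules hold: Σm=0, L=6 even, 0≤2≤4.
N = 5·5·5 = 125
Δ = 2!·2!·2!/7! = 1/630
Racah Σ t=0..2: t=0:+1/8 t=1:−1/1 t=2:+1/8 = -3/4
⇒ 3j(2 2 2; 0 0 0)² = 2/35, sgn -1
Racah Σ t=0..1: t=0:+1/4 t=1:−1/2 = -1/4
⇒ 3j(2 2 2; 0 -1 1)² = 1/70, sgn +1
4πI² = N·(3j₀)²·(3jₘ)² = 5/49
I = -1·√(0.102041/4π) = -0.09011188

-0.090112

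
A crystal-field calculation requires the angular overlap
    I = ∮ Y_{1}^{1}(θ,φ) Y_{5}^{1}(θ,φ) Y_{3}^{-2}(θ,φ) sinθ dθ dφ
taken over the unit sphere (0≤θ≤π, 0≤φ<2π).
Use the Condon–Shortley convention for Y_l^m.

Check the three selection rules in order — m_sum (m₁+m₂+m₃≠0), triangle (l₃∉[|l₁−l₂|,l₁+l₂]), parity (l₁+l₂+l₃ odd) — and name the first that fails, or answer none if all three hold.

Σmᵢ = 0  ✓
l₃∈[|l₁−l₂|,l₁+l₂]=[4,6], have l₃=3  ✗
Σlᵢ = 9 ⇒ odd

triangle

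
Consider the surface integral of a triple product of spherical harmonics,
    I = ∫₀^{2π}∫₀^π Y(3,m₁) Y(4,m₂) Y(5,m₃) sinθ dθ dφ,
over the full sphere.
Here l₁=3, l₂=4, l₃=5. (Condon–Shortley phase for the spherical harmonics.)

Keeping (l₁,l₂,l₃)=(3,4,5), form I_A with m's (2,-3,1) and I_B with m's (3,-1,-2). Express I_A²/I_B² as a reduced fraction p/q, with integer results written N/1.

121/150

Shared (l₁,l₂,l₃)=(3,4,5): N and (l;000)² cancel in I_A²/I_B².
A: Δ = 2!·4!·6!/13! = 1/180180; Racah Σ t=0..1: t=0:+1/1440 t=1:−1/17280 = 11/17280; ⇒ 3j(3 4 5; 2 -3 1)² = 11/468, sgn +1
B: Δ = 2!·4!·6!/13! = 1/180180; Racah Σ t=0..0: t=0:+1/1728 = 1/1728; ⇒ 3j(3 4 5; 3 -1 -2)² = 25/858, sgn -1
I_A²/I_B² = (11/468)/(25/858) = 121/150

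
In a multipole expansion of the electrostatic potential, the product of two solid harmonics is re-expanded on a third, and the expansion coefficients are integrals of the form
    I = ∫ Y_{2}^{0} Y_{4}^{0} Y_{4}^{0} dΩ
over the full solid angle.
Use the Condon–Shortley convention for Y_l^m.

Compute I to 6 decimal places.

0.163840

Rules hold: Σm=0, L=10 even, 2≤4≤6.
N = 5·9·9 = 405
Δ = 2!·2!·6!/11! = 1/13860
Racah Σ t=0..2: t=0:+1/192 t=1:−1/36 t=2:+1/192 = -5/288
⇒ 3j(2 4 4; 0 0 0)² = 20/693, sgn -1
(m-triple is (0,0,0) — same symbol as above.)
4πI² = N·(3j₀)²·(3jₘ)² = 2000/5929
I = +1·√(0.337325/4π) = 0.16383977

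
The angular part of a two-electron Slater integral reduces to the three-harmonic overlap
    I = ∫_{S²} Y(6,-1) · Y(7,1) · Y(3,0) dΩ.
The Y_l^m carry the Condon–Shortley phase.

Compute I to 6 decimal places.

-0.127722

m-sum 0 ✓  L=16 even ✓  1≤3≤13 ✓
Π(2lᵢ+1) = 13×15×7 = 1365
triangle coeff Δ(6,7,3) = 1/2042040
Σ_t [4,6]: t=4:+1/207360 t=5:−1/57600 t=6:+1/207360 = -1/129600
(3j)²=168/12155 [(6 7 3; 0 0 0)], sign=+1
Σ_t [5,7]: t=5:−1/172800 t=6:+1/69120 t=7:−1/362880 = 43/7257600
(3j)²=1849/170170 [(6 7 3; -1 1 0)], sign=-1
⇒ 4πI² = 465948/2272985
I = (-1)√(465948/2272985/(4π)) = -0.12772194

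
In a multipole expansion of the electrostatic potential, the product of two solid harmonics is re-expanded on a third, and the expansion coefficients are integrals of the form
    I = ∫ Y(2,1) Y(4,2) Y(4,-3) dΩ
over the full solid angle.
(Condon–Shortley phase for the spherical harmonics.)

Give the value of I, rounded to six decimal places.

Rules hold: Σm=0, L=10 even, 2≤4≤6.
N = 5·9·9 = 405
Δ = 2!·2!·6!/11! = 1/13860
Racah Σ t=0..2: t=0:+1/192 t=1:−1/36 t=2:+1/192 = -5/288
⇒ 3j(2 4 4; 0 0 0)² = 20/693, sgn -1
Racah Σ t=0..1: t=0:+1/1440 t=1:−1/240 = -1/288
⇒ 3j(2 4 4; 1 2 -3)² = 5/132, sgn +1
4πI² = N·(3j₀)²·(3jₘ)² = 375/847
I = -1·√(0.442739/4π) = -0.18770204

-0.187702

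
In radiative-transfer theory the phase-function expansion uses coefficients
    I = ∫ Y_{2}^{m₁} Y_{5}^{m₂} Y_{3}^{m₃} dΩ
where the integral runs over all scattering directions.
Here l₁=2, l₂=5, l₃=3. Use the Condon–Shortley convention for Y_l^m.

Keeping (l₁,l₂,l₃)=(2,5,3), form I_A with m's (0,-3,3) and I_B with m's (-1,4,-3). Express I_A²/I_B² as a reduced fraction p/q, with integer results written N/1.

1/3

Shared (l₁,l₂,l₃)=(2,5,3): N and (l;000)² cancel in I_A²/I_B².
A: Δ = 4!·0!·6!/11! = 1/2310; Racah Σ t=2..2: t=2:+1/2880 = 1/2880; ⇒ 3j(2 5 3; 0 -3 3)² = 2/165, sgn +1
B: Δ = 4!·0!·6!/11! = 1/2310; Racah Σ t=3..3: t=3:−1/4320 = -1/4320; ⇒ 3j(2 5 3; -1 4 -3)² = 2/55, sgn -1
I_A²/I_B² = (2/165)/(2/55) = 1/3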